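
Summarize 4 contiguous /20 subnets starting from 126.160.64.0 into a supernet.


Original prefix: /20
Number of subnets: 4 = 2^2
New prefix = 20 - 2 = 18
Supernet: 126.160.64.0/18


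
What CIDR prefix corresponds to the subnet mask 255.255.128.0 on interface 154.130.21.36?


Binary: 11111111.11111111.10000000.00000000
Count leading 1s
Prefix: /17


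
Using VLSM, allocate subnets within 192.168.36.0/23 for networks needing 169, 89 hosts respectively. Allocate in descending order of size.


169 hosts -> /24 (254 usable): 192.168.36.0/24
89 hosts -> /25 (126 usable): 192.168.37.0/25
Allocation: 192.168.36.0/24 (169 hosts, 254 usable); 192.168.37.0/25 (89 hosts, 126 usable)


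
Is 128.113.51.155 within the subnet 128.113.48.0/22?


Subnet network: 128.113.48.0
Test IP AND mask: 128.113.48.0
Yes, 128.113.51.155 is in 128.113.48.0/22


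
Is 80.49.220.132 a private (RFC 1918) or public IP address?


RFC 1918 private ranges:
  10.0.0.0/8 (10.0.0.0 - 10.255.255.255)
  172.16.0.0/12 (172.16.0.0 - 172.31.255.255)
  192.168.0.0/16 (192.168.0.0 - 192.168.255.255)
Public (not in any RFC 1918 range)


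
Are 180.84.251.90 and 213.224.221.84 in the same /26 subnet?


Mask: 255.255.255.192
180.84.251.90 AND mask = 180.84.251.64
213.224.221.84 AND mask = 213.224.221.64
No, different subnets (180.84.251.64 vs 213.224.221.64)


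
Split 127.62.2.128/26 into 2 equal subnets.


New prefix = 26 + 1 = 27
Each subnet has 32 addresses
  127.62.2.128/27
  127.62.2.160/27
Subnets: 127.62.2.128/27, 127.62.2.160/27


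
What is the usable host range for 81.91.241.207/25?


Network: 81.91.241.128
Broadcast: 81.91.241.255
First usable = network + 1
Last usable = broadcast - 1
Range: 81.91.241.129 to 81.91.241.254


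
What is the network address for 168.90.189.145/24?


IP:   10101000.01011010.10111101.10010001
Mask: 11111111.11111111.11111111.00000000
AND operation:
Net:  10101000.01011010.10111101.00000000
Network: 168.90.189.0/24


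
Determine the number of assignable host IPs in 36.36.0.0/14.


Host bits = 32 - 14 = 18
Total addresses = 2^18 = 262144
Usable = total - 2 (network and broadcast)
Usable hosts: 262142


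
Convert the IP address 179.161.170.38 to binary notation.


179 = 10110011
161 = 10100001
170 = 10101010
38 = 00100110
Binary: 10110011.10100001.10101010.00100110


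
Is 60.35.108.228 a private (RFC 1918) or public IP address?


RFC 1918 private ranges:
  10.0.0.0/8 (10.0.0.0 - 10.255.255.255)
  172.16.0.0/12 (172.16.0.0 - 172.31.255.255)
  192.168.0.0/16 (192.168.0.0 - 192.168.255.255)
Public (not in any RFC 1918 range)


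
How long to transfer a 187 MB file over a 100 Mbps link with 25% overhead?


Effective throughput = 100 * (1 - 25/100) = 75 Mbps
File size in Mb = 187 * 8 = 1496 Mb
Time = 1496 / 75
Time = 19.9467 seconds


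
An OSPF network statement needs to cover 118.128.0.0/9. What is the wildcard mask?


Subnet mask: 255.128.0.0
Wildcard = 255.255.255.255 - subnet mask
255 - 255 = 0
255 - 128 = 127
255 - 0 = 255
255 - 0 = 255
Wildcard: 0.127.255.255


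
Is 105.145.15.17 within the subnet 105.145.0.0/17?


Subnet network: 105.145.0.0
Test IP AND mask: 105.145.0.0
Yes, 105.145.15.17 is in 105.145.0.0/17


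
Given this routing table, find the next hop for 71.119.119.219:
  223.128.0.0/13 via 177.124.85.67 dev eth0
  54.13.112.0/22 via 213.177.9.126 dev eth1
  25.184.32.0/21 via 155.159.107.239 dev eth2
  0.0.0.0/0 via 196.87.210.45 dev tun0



Longest prefix match for 71.119.119.219:
  /13 223.128.0.0: no
  /22 54.13.112.0: no
  /21 25.184.32.0: no
  /0 0.0.0.0: MATCH
Selected: next-hop 196.87.210.45 via tun0 (matched /0)


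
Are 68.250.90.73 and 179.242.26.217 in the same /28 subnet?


Mask: 255.255.255.240
68.250.90.73 AND mask = 68.250.90.64
179.242.26.217 AND mask = 179.242.26.208
No, different subnets (68.250.90.64 vs 179.242.26.208)


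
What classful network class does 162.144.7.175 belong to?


First octet: 162
Binary: 10100010
10xxxxxx -> Class B (128-191)
Class B, default mask 255.255.0.0 (/16)


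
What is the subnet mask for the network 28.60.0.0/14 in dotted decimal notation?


/14 means 14 network bits, 18 host bits
Binary: 11111111111111000000000000000000
Mask: 255.252.0.0


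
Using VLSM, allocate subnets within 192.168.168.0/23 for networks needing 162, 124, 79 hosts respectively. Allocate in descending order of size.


162 hosts -> /24 (254 usable): 192.168.168.0/24
124 hosts -> /25 (126 usable): 192.168.169.0/25
79 hosts -> /25 (126 usable): 192.168.169.128/25
Allocation: 192.168.168.0/24 (162 hosts, 254 usable); 192.168.169.0/25 (124 hosts, 126 usable); 192.168.169.128/25 (79 hosts, 126 usable)


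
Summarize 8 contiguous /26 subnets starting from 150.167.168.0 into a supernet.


Original prefix: /26
Number of subnets: 8 = 2^3
New prefix = 26 - 3 = 23
Supernet: 150.167.168.0/23


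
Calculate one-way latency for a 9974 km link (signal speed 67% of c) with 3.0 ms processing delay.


Speed = 0.67 * 3e5 km/s = 201000 km/s
Propagation delay = 9974 / 201000 = 0.0496 s = 49.6219 ms
Processing delay = 3.0 ms
Total one-way latency = 52.6219 ms


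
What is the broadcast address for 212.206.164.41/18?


Network: 212.206.128.0/18
Host bits = 14
Set all host bits to 1:
Broadcast: 212.206.191.255


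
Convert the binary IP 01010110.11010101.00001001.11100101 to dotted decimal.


01010110 = 86
11010101 = 213
00001001 = 9
11100101 = 229
IP: 86.213.9.229


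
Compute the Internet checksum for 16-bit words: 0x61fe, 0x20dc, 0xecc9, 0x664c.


Sum all words (with carry folding):
+ 0x61fe = 0x61fe
+ 0x20dc = 0x82da
+ 0xecc9 = 0x6fa4
+ 0x664c = 0xd5f0
One's complement: ~0xd5f0
Checksum = 0x2a0f


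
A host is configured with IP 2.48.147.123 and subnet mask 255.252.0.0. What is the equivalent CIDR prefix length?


Binary: 11111111.11111100.00000000.00000000
Count leading 1s
Prefix: /14


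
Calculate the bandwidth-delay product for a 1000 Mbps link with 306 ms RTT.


BDP = bandwidth * RTT
= 1000 Mbps * 306 ms
= 1000 * 1e6 * 306 / 1000 bits
= 306000000 bits
= 38250000 bytes
= 37353.5156 KB
BDP = 306000000 bits (38250000 bytes)


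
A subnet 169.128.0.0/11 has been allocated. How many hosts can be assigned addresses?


Host bits = 32 - 11 = 21
Total addresses = 2^21 = 2097152
Usable = total - 2 (network and broadcast)
Usable hosts: 2097150


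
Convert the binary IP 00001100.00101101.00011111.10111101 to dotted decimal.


00001100 = 12
00101101 = 45
00011111 = 31
10111101 = 189
IP: 12.45.31.189


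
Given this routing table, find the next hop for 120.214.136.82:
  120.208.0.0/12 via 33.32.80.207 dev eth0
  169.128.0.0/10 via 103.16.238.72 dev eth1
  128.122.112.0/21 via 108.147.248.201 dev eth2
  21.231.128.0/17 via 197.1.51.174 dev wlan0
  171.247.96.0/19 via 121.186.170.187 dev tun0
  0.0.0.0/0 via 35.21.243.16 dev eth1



Longest prefix match for 120.214.136.82:
  /12 120.208.0.0: MATCH
  /10 169.128.0.0: no
  /21 128.122.112.0: no
  /17 21.231.128.0: no
  /19 171.247.96.0: no
  /0 0.0.0.0: MATCH
Selected: next-hop 33.32.80.207 via eth0 (matched /12)


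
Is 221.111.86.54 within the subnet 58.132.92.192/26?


Subnet network: 58.132.92.192
Test IP AND mask: 221.111.86.0
No, 221.111.86.54 is not in 58.132.92.192/26


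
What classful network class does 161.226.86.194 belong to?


First octet: 161
Binary: 10100001
10xxxxxx -> Class B (128-191)
Class B, default mask 255.255.0.0 (/16)


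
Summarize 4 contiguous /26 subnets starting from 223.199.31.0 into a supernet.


Original prefix: /26
Number of subnets: 4 = 2^2
New prefix = 26 - 2 = 24
Supernet: 223.199.31.0/24


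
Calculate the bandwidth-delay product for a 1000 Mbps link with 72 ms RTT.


BDP = bandwidth * RTT
= 1000 Mbps * 72 ms
= 1000 * 1e6 * 72 / 1000 bits
= 72000000 bits
= 9000000 bytes
= 8789.0625 KB
BDP = 72000000 bits (9000000 bytes)


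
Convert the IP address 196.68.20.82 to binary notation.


196 = 11000100
68 = 01000100
20 = 00010100
82 = 01010010
Binary: 11000100.01000100.00010100.01010010


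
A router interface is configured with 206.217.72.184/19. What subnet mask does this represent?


/19 means 19 network bits, 13 host bits
Binary: 11111111111111111110000000000000
Mask: 255.255.224.0


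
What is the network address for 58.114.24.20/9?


IP:   00111010.01110010.00011000.00010100
Mask: 11111111.10000000.00000000.00000000
AND operation:
Net:  00111010.00000000.00000000.00000000
Network: 58.0.0.0/9


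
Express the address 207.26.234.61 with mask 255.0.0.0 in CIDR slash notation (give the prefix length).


Binary: 11111111.00000000.00000000.00000000
Count leading 1s
Prefix: /8


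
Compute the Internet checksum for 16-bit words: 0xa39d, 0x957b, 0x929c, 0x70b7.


Sum all words (with carry folding):
+ 0xa39d = 0xa39d
+ 0x957b = 0x3919
+ 0x929c = 0xcbb5
+ 0x70b7 = 0x3c6d
One's complement: ~0x3c6d
Checksum = 0xc392


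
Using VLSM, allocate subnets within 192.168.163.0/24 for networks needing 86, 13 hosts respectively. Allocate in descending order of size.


86 hosts -> /25 (126 usable): 192.168.163.0/25
13 hosts -> /28 (14 usable): 192.168.163.128/28
Allocation: 192.168.163.0/25 (86 hosts, 126 usable); 192.168.163.128/28 (13 hosts, 14 usable)


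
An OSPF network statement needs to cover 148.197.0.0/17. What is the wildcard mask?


Subnet mask: 255.255.128.0
Wildcard = 255.255.255.255 - subnet mask
255 - 255 = 0
255 - 255 = 0
255 - 128 = 127
255 - 0 = 255
Wildcard: 0.0.127.255


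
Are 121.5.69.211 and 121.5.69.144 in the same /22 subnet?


Mask: 255.255.252.0
121.5.69.211 AND mask = 121.5.68.0
121.5.69.144 AND mask = 121.5.68.0
Yes, same subnet (121.5.68.0)


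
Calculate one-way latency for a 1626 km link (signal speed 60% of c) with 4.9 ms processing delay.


Speed = 0.6 * 3e5 km/s = 180000 km/s
Propagation delay = 1626 / 180000 = 0.009 s = 9.0333 ms
Processing delay = 4.9 ms
Total one-way latency = 13.9333 ms


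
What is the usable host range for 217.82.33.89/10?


Network: 217.64.0.0
Broadcast: 217.127.255.255
First usable = network + 1
Last usable = broadcast - 1
Range: 217.64.0.1 to 217.127.255.254


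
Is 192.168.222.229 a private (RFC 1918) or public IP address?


RFC 1918 private ranges:
  10.0.0.0/8 (10.0.0.0 - 10.255.255.255)
  172.16.0.0/12 (172.16.0.0 - 172.31.255.255)
  192.168.0.0/16 (192.168.0.0 - 192.168.255.255)
Private (in 192.168.0.0/16)


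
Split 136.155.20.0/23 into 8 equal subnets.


New prefix = 23 + 3 = 26
Each subnet has 64 addresses
  136.155.20.0/26
  136.155.20.64/26
  136.155.20.128/26
  136.155.20.192/26
  136.155.21.0/26
  136.155.21.64/26
  136.155.21.128/26
  136.155.21.192/26
Subnets: 136.155.20.0/26, 136.155.20.64/26, 136.155.20.128/26, 136.155.20.192/26, 136.155.21.0/26, 136.155.21.64/26, 136.155.21.128/26, 136.155.21.192/26


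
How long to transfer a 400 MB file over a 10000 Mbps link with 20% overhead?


Effective throughput = 10000 * (1 - 20/100) = 8000 Mbps
File size in Mb = 400 * 8 = 3200 Mb
Time = 3200 / 8000
Time = 0.4 seconds


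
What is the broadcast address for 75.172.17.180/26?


Network: 75.172.17.128/26
Host bits = 6
Set all host bits to 1:
Broadcast: 75.172.17.191


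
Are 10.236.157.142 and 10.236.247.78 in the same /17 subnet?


Mask: 255.255.128.0
10.236.157.142 AND mask = 10.236.128.0
10.236.247.78 AND mask = 10.236.128.0
Yes, same subnet (10.236.128.0)


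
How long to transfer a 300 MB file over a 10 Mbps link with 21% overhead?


Effective throughput = 10 * (1 - 21/100) = 7.9 Mbps
File size in Mb = 300 * 8 = 2400 Mb
Time = 2400 / 7.9
Time = 303.7975 seconds


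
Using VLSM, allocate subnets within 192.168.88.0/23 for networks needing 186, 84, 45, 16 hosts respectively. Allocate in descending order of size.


186 hosts -> /24 (254 usable): 192.168.88.0/24
84 hosts -> /25 (126 usable): 192.168.89.0/25
45 hosts -> /26 (62 usable): 192.168.89.128/26
16 hosts -> /27 (30 usable): 192.168.89.192/27
Allocation: 192.168.88.0/24 (186 hosts, 254 usable); 192.168.89.0/25 (84 hosts, 126 usable); 192.168.89.128/26 (45 hosts, 62 usable); 192.168.89.192/27 (16 hosts, 30 usable)


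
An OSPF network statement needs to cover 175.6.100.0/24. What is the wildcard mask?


Subnet mask: 255.255.255.0
Wildcard = 255.255.255.255 - subnet mask
255 - 255 = 0
255 - 255 = 0
255 - 255 = 0
255 - 0 = 255
Wildcard: 0.0.0.255


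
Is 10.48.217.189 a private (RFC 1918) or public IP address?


RFC 1918 private ranges:
  10.0.0.0/8 (10.0.0.0 - 10.255.255.255)
  172.16.0.0/12 (172.16.0.0 - 172.31.255.255)
  192.168.0.0/16 (192.168.0.0 - 192.168.255.255)
Private (in 10.0.0.0/8)


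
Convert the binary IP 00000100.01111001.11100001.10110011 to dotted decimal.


00000100 = 4
01111001 = 121
11100001 = 225
10110011 = 179
IP: 4.121.225.179


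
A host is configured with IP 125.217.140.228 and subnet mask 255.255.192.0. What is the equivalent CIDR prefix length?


Binary: 11111111.11111111.11000000.00000000
Count leading 1s
Prefix: /18


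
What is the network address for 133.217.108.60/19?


IP:   10000101.11011001.01101100.00111100
Mask: 11111111.11111111.11100000.00000000
AND operation:
Net:  10000101.11011001.01100000.00000000
Network: 133.217.96.0/19


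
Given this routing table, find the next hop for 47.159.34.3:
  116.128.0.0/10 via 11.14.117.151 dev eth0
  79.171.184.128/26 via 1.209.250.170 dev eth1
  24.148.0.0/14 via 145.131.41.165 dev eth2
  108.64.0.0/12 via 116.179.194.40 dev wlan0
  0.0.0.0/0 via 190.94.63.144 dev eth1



Longest prefix match for 47.159.34.3:
  /10 116.128.0.0: no
  /26 79.171.184.128: no
  /14 24.148.0.0: no
  /12 108.64.0.0: no
  /0 0.0.0.0: MATCH
Selected: next-hop 190.94.63.144 via eth1 (matched /0)


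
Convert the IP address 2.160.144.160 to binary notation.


2 = 00000010
160 = 10100000
144 = 10010000
160 = 10100000
Binary: 00000010.10100000.10010000.10100000


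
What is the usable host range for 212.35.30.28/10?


Network: 212.0.0.0
Broadcast: 212.63.255.255
First usable = network + 1
Last usable = broadcast - 1
Range: 212.0.0.1 to 212.63.255.254


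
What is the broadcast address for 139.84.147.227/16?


Network: 139.84.0.0/16
Host bits = 16
Set all host bits to 1:
Broadcast: 139.84.255.255


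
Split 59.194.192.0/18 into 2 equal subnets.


New prefix = 18 + 1 = 19
Each subnet has 8192 addresses
  59.194.192.0/19
  59.194.224.0/19
Subnets: 59.194.192.0/19, 59.194.224.0/19


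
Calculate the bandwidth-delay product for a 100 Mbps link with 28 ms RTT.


BDP = bandwidth * RTT
= 100 Mbps * 28 ms
= 100 * 1e6 * 28 / 1000 bits
= 2800000 bits
= 350000 bytes
= 341.7969 KB
BDP = 2800000 bits (350000 bytes)


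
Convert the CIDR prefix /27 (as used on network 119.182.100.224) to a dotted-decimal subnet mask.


/27 means 27 network bits, 5 host bits
Binary: 11111111111111111111111111100000
Mask: 255.255.255.224


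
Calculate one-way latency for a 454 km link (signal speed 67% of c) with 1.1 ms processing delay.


Speed = 0.67 * 3e5 km/s = 201000 km/s
Propagation delay = 454 / 201000 = 0.0023 s = 2.2587 ms
Processing delay = 1.1 ms
Total one-way latency = 3.3587 ms


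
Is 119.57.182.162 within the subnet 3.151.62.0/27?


Subnet network: 3.151.62.0
Test IP AND mask: 119.57.182.160
No, 119.57.182.162 is not in 3.151.62.0/27


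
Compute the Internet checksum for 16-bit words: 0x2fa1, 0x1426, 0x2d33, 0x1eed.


Sum all words (with carry folding):
+ 0x2fa1 = 0x2fa1
+ 0x1426 = 0x43c7
+ 0x2d33 = 0x70fa
+ 0x1eed = 0x8fe7
One's complement: ~0x8fe7
Checksum = 0x7018


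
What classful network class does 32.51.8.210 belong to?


First octet: 32
Binary: 00100000
0xxxxxxx -> Class A (1-126)
Class A, default mask 255.0.0.0 (/8)


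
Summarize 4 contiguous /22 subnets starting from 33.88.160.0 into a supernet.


Original prefix: /22
Number of subnets: 4 = 2^2
New prefix = 22 - 2 = 20
Supernet: 33.88.160.0/20


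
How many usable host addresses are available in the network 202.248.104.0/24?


Host bits = 32 - 24 = 8
Total addresses = 2^8 = 256
Usable = total - 2 (network and broadcast)
Usable hosts: 254


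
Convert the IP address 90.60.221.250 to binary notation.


90 = 01011010
60 = 00111100
221 = 11011101
250 = 11111010
Binary: 01011010.00111100.11011101.11111010


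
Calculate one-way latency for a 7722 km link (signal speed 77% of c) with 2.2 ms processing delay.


Speed = 0.77 * 3e5 km/s = 231000 km/s
Propagation delay = 7722 / 231000 = 0.0334 s = 33.4286 ms
Processing delay = 2.2 ms
Total one-way latency = 35.6286 ms


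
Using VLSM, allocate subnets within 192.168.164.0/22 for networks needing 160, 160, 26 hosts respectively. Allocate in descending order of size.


160 hosts -> /24 (254 usable): 192.168.164.0/24
160 hosts -> /24 (254 usable): 192.168.165.0/24
26 hosts -> /27 (30 usable): 192.168.166.0/27
Allocation: 192.168.164.0/24 (160 hosts, 254 usable); 192.168.165.0/24 (160 hosts, 254 usable); 192.168.166.0/27 (26 hosts, 30 usable)


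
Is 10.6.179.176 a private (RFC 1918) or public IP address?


RFC 1918 private ranges:
  10.0.0.0/8 (10.0.0.0 - 10.255.255.255)
  172.16.0.0/12 (172.16.0.0 - 172.31.255.255)
  192.168.0.0/16 (192.168.0.0 - 192.168.255.255)
Private (in 10.0.0.0/8)


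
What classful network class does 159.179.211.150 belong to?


First octet: 159
Binary: 10011111
10xxxxxx -> Class B (128-191)
Class B, default mask 255.255.0.0 (/16)


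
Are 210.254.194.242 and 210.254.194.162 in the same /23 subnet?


Mask: 255.255.254.0
210.254.194.242 AND mask = 210.254.194.0
210.254.194.162 AND mask = 210.254.194.0
Yes, same subnet (210.254.194.0)


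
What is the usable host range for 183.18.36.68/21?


Network: 183.18.32.0
Broadcast: 183.18.39.255
First usable = network + 1
Last usable = broadcast - 1
Range: 183.18.32.1 to 183.18.39.254


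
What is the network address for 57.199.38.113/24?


IP:   00111001.11000111.00100110.01110001
Mask: 11111111.11111111.11111111.00000000
AND operation:
Net:  00111001.11000111.00100110.00000000
Network: 57.199.38.0/24


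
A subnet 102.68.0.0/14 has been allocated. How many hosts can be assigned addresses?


Host bits = 32 - 14 = 18
Total addresses = 2^18 = 262144
Usable = total - 2 (network and broadcast)
Usable hosts: 262142


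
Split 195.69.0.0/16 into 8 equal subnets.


New prefix = 16 + 3 = 19
Each subnet has 8192 addresses
  195.69.0.0/19
  195.69.32.0/19
  195.69.64.0/19
  195.69.96.0/19
  195.69.128.0/19
  195.69.160.0/19
  195.69.192.0/19
  195.69.224.0/19
Subnets: 195.69.0.0/19, 195.69.32.0/19, 195.69.64.0/19, 195.69.96.0/19, 195.69.128.0/19, 195.69.160.0/19, 195.69.192.0/19, 195.69.224.0/19


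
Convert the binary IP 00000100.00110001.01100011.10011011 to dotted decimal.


00000100 = 4
00110001 = 49
01100011 = 99
10011011 = 155
IP: 4.49.99.155


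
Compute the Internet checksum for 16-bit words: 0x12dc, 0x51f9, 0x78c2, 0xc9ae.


Sum all words (with carry folding):
+ 0x12dc = 0x12dc
+ 0x51f9 = 0x64d5
+ 0x78c2 = 0xdd97
+ 0xc9ae = 0xa746
One's complement: ~0xa746
Checksum = 0x58b9


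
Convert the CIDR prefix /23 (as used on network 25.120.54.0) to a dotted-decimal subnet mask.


/23 means 23 network bits, 9 host bits
Binary: 11111111111111111111111000000000
Mask: 255.255.254.0


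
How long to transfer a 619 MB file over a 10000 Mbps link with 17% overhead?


Effective throughput = 10000 * (1 - 17/100) = 8300 Mbps
File size in Mb = 619 * 8 = 4952 Mb
Time = 4952 / 8300
Time = 0.5966 seconds


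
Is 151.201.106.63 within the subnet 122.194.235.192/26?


Subnet network: 122.194.235.192
Test IP AND mask: 151.201.106.0
No, 151.201.106.63 is not in 122.194.235.192/26


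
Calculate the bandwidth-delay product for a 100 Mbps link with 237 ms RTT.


BDP = bandwidth * RTT
= 100 Mbps * 237 ms
= 100 * 1e6 * 237 / 1000 bits
= 23700000 bits
= 2962500 bytes
= 2893.0664 KB
BDP = 23700000 bits (2962500 bytes)


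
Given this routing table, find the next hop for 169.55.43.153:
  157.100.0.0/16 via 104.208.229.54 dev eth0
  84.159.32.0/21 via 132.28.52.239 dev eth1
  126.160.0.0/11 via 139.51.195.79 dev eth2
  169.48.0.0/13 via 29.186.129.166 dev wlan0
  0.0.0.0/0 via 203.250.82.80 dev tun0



Longest prefix match for 169.55.43.153:
  /16 157.100.0.0: no
  /21 84.159.32.0: no
  /11 126.160.0.0: no
  /13 169.48.0.0: MATCH
  /0 0.0.0.0: MATCH
Selected: next-hop 29.186.129.166 via wlan0 (matched /13)


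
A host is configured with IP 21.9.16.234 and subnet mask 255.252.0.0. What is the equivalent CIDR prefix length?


Binary: 11111111.11111100.00000000.00000000
Count leading 1s
Prefix: /14


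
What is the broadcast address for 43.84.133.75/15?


Network: 43.84.0.0/15
Host bits = 17
Set all host bits to 1:
Broadcast: 43.85.255.255


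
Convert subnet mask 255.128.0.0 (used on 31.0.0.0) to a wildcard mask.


Subnet mask: 255.128.0.0
Wildcard = 255.255.255.255 - subnet mask
255 - 255 = 0
255 - 128 = 127
255 - 0 = 255
255 - 0 = 255
Wildcard: 0.127.255.255


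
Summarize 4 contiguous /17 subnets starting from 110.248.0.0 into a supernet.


Original prefix: /17
Number of subnets: 4 = 2^2
New prefix = 17 - 2 = 15
Supernet: 110.248.0.0/15


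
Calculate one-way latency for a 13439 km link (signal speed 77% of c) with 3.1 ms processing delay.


Speed = 0.77 * 3e5 km/s = 231000 km/s
Propagation delay = 13439 / 231000 = 0.0582 s = 58.1775 ms
Processing delay = 3.1 ms
Total one-way latency = 61.2775 ms


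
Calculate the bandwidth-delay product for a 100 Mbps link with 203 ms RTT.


BDP = bandwidth * RTT
= 100 Mbps * 203 ms
= 100 * 1e6 * 203 / 1000 bits
= 20300000 bits
= 2537500 bytes
= 2478.0273 KB
BDP = 20300000 bits (2537500 bytes)


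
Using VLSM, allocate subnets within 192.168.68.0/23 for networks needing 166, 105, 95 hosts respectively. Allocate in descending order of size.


166 hosts -> /24 (254 usable): 192.168.68.0/24
105 hosts -> /25 (126 usable): 192.168.69.0/25
95 hosts -> /25 (126 usable): 192.168.69.128/25
Allocation: 192.168.68.0/24 (166 hosts, 254 usable); 192.168.69.0/25 (105 hosts, 126 usable); 192.168.69.128/25 (95 hosts, 126 usable)


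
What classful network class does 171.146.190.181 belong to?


First octet: 171
Binary: 10101011
10xxxxxx -> Class B (128-191)
Class B, default mask 255.255.0.0 (/16)


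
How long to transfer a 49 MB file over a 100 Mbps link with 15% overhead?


Effective throughput = 100 * (1 - 15/100) = 85 Mbps
File size in Mb = 49 * 8 = 392 Mb
Time = 392 / 85
Time = 4.6118 seconds


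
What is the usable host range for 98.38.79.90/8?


Network: 98.0.0.0
Broadcast: 98.255.255.255
First usable = network + 1
Last usable = broadcast - 1
Range: 98.0.0.1 to 98.255.255.254


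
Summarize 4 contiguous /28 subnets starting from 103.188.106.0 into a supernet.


Original prefix: /28
Number of subnets: 4 = 2^2
New prefix = 28 - 2 = 26
Supernet: 103.188.106.0/26


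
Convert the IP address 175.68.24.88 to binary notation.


175 = 10101111
68 = 01000100
24 = 00011000
88 = 01011000
Binary: 10101111.01000100.00011000.01011000


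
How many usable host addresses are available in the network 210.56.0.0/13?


Host bits = 32 - 13 = 19
Total addresses = 2^19 = 524288
Usable = total - 2 (network and broadcast)
Usable hosts: 524286


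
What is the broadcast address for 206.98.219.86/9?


Network: 206.0.0.0/9
Host bits = 23
Set all host bits to 1:
Broadcast: 206.127.255.255


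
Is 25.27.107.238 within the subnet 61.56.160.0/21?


Subnet network: 61.56.160.0
Test IP AND mask: 25.27.104.0
No, 25.27.107.238 is not in 61.56.160.0/21


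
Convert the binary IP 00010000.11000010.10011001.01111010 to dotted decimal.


00010000 = 16
11000010 = 194
10011001 = 153
01111010 = 122
IP: 16.194.153.122


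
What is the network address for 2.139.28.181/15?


IP:   00000010.10001011.00011100.10110101
Mask: 11111111.11111110.00000000.00000000
AND operation:
Net:  00000010.10001010.00000000.00000000
Network: 2.138.0.0/15


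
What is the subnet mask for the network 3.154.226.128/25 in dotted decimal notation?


/25 means 25 network bits, 7 host bits
Binary: 11111111111111111111111110000000
Mask: 255.255.255.128


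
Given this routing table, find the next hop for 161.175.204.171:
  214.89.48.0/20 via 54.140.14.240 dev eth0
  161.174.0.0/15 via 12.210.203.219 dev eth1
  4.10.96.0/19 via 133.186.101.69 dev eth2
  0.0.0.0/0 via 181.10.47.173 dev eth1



Longest prefix match for 161.175.204.171:
  /20 214.89.48.0: no
  /15 161.174.0.0: MATCH
  /19 4.10.96.0: no
  /0 0.0.0.0: MATCH
Selected: next-hop 12.210.203.219 via eth1 (matched /15)


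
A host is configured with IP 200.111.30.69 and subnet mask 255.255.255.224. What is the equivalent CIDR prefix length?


Binary: 11111111.11111111.11111111.11100000
Count leading 1s
Prefix: /27


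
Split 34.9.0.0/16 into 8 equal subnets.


New prefix = 16 + 3 = 19
Each subnet has 8192 addresses
  34.9.0.0/19
  34.9.32.0/19
  34.9.64.0/19
  34.9.96.0/19
  34.9.128.0/19
  34.9.160.0/19
  34.9.192.0/19
  34.9.224.0/19
Subnets: 34.9.0.0/19, 34.9.32.0/19, 34.9.64.0/19, 34.9.96.0/19, 34.9.128.0/19, 34.9.160.0/19, 34.9.192.0/19, 34.9.224.0/19


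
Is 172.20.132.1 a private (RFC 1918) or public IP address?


RFC 1918 private ranges:
  10.0.0.0/8 (10.0.0.0 - 10.255.255.255)
  172.16.0.0/12 (172.16.0.0 - 172.31.255.255)
  192.168.0.0/16 (192.168.0.0 - 192.168.255.255)
Private (in 172.16.0.0/12)


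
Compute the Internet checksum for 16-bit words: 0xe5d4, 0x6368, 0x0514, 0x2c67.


Sum all words (with carry folding):
+ 0xe5d4 = 0xe5d4
+ 0x6368 = 0x493d
+ 0x0514 = 0x4e51
+ 0x2c67 = 0x7ab8
One's complement: ~0x7ab8
Checksum = 0x8547


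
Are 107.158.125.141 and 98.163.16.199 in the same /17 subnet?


Mask: 255.255.128.0
107.158.125.141 AND mask = 107.158.0.0
98.163.16.199 AND mask = 98.163.0.0
No, different subnets (107.158.0.0 vs 98.163.0.0)


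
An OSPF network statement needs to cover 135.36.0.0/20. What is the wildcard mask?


Subnet mask: 255.255.240.0
Wildcard = 255.255.255.255 - subnet mask
255 - 255 = 0
255 - 255 = 0
255 - 240 = 15
255 - 0 = 255
Wildcard: 0.0.15.255


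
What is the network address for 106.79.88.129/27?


IP:   01101010.01001111.01011000.10000001
Mask: 11111111.11111111.11111111.11100000
AND operation:
Net:  01101010.01001111.01011000.10000000
Network: 106.79.88.128/27


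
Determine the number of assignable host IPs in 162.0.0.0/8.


Host bits = 32 - 8 = 24
Total addresses = 2^24 = 16777216
Usable = total - 2 (network and broadcast)
Usable hosts: 16777214


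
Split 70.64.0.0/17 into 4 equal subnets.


New prefix = 17 + 2 = 19
Each subnet has 8192 addresses
  70.64.0.0/19
  70.64.32.0/19
  70.64.64.0/19
  70.64.96.0/19
Subnets: 70.64.0.0/19, 70.64.32.0/19, 70.64.64.0/19, 70.64.96.0/19


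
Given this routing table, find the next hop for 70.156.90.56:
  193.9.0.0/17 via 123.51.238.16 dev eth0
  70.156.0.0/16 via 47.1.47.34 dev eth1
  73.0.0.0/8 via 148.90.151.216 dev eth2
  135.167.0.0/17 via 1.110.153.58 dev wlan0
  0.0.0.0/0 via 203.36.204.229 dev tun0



Longest prefix match for 70.156.90.56:
  /17 193.9.0.0: no
  /16 70.156.0.0: MATCH
  /8 73.0.0.0: no
  /17 135.167.0.0: no
  /0 0.0.0.0: MATCH
Selected: next-hop 47.1.47.34 via eth1 (matched /16)


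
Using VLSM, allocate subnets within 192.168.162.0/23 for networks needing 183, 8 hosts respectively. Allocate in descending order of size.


183 hosts -> /24 (254 usable): 192.168.162.0/24
8 hosts -> /28 (14 usable): 192.168.163.0/28
Allocation: 192.168.162.0/24 (183 hosts, 254 usable); 192.168.163.0/28 (8 hosts, 14 usable)


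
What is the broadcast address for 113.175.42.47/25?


Network: 113.175.42.0/25
Host bits = 7
Set all host bits to 1:
Broadcast: 113.175.42.127


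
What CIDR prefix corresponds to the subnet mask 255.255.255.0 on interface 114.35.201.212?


Binary: 11111111.11111111.11111111.00000000
Count leading 1s
Prefix: /24


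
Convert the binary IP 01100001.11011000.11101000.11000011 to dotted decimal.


01100001 = 97
11011000 = 216
11101000 = 232
11000011 = 195
IP: 97.216.232.195


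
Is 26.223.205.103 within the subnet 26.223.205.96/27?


Subnet network: 26.223.205.96
Test IP AND mask: 26.223.205.96
Yes, 26.223.205.103 is in 26.223.205.96/27


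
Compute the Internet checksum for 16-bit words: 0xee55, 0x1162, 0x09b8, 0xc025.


Sum all words (with carry folding):
+ 0xee55 = 0xee55
+ 0x1162 = 0xffb7
+ 0x09b8 = 0x0970
+ 0xc025 = 0xc995
One's complement: ~0xc995
Checksum = 0x366a


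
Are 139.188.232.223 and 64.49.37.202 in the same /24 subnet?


Mask: 255.255.255.0
139.188.232.223 AND mask = 139.188.232.0
64.49.37.202 AND mask = 64.49.37.0
No, different subnets (139.188.232.0 vs 64.49.37.0)


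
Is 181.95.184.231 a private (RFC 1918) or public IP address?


RFC 1918 private ranges:
  10.0.0.0/8 (10.0.0.0 - 10.255.255.255)
  172.16.0.0/12 (172.16.0.0 - 172.31.255.255)
  192.168.0.0/16 (192.168.0.0 - 192.168.255.255)
Public (not in any RFC 1918 range)


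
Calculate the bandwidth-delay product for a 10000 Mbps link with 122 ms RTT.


BDP = bandwidth * RTT
= 10000 Mbps * 122 ms
= 10000 * 1e6 * 122 / 1000 bits
= 1220000000 bits
= 152500000 bytes
= 148925.7812 KB
BDP = 1220000000 bits (152500000 bytes)


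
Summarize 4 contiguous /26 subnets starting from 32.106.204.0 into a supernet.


Original prefix: /26
Number of subnets: 4 = 2^2
New prefix = 26 - 2 = 24
Supernet: 32.106.204.0/24


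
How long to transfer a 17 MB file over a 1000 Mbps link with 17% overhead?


Effective throughput = 1000 * (1 - 17/100) = 830 Mbps
File size in Mb = 17 * 8 = 136 Mb
Time = 136 / 830
Time = 0.1639 seconds


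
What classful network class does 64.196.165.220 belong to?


First octet: 64
Binary: 01000000
0xxxxxxx -> Class A (1-126)
Class A, default mask 255.0.0.0 (/8)


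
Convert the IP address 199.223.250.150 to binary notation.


199 = 11000111
223 = 11011111
250 = 11111010
150 = 10010110
Binary: 11000111.11011111.11111010.10010110


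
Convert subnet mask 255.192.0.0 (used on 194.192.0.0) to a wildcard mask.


Subnet mask: 255.192.0.0
Wildcard = 255.255.255.255 - subnet mask
255 - 255 = 0
255 - 192 = 63
255 - 0 = 255
255 - 0 = 255
Wildcard: 0.63.255.255


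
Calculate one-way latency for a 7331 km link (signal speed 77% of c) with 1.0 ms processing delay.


Speed = 0.77 * 3e5 km/s = 231000 km/s
Propagation delay = 7331 / 231000 = 0.0317 s = 31.7359 ms
Processing delay = 1.0 ms
Total one-way latency = 32.7359 ms


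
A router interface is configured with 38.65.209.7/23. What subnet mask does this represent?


/23 means 23 network bits, 9 host bits
Binary: 11111111111111111111111000000000
Mask: 255.255.254.0


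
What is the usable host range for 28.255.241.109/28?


Network: 28.255.241.96
Broadcast: 28.255.241.111
First usable = network + 1
Last usable = broadcast - 1
Range: 28.255.241.97 to 28.255.241.110


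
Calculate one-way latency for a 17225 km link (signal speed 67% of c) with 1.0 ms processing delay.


Speed = 0.67 * 3e5 km/s = 201000 km/s
Propagation delay = 17225 / 201000 = 0.0857 s = 85.6965 ms
Processing delay = 1.0 ms
Total one-way latency = 86.6965 ms


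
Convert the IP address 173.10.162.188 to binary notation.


173 = 10101101
10 = 00001010
162 = 10100010
188 = 10111100
Binary: 10101101.00001010.10100010.10111100


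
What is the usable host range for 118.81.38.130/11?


Network: 118.64.0.0
Broadcast: 118.95.255.255
First usable = network + 1
Last usable = broadcast - 1
Range: 118.64.0.1 to 118.95.255.254


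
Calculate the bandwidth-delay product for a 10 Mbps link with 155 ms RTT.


BDP = bandwidth * RTT
= 10 Mbps * 155 ms
= 10 * 1e6 * 155 / 1000 bits
= 1550000 bits
= 193750 bytes
= 189.209 KB
BDP = 1550000 bits (193750 bytes)


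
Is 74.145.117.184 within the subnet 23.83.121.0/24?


Subnet network: 23.83.121.0
Test IP AND mask: 74.145.117.0
No, 74.145.117.184 is not in 23.83.121.0/24


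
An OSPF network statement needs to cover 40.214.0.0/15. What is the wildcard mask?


Subnet mask: 255.254.0.0
Wildcard = 255.255.255.255 - subnet mask
255 - 255 = 0
255 - 254 = 1
255 - 0 = 255
255 - 0 = 255
Wildcard: 0.1.255.255


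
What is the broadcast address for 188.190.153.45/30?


Network: 188.190.153.44/30
Host bits = 2
Set all host bits to 1:
Broadcast: 188.190.153.47


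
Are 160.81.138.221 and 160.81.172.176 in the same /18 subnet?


Mask: 255.255.192.0
160.81.138.221 AND mask = 160.81.128.0
160.81.172.176 AND mask = 160.81.128.0
Yes, same subnet (160.81.128.0)


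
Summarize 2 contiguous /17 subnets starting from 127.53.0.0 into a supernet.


Original prefix: /17
Number of subnets: 2 = 2^1
New prefix = 17 - 1 = 16
Supernet: 127.53.0.0/16


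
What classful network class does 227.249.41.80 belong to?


First octet: 227
Binary: 11100011
1110xxxx -> Class D (224-239)
Class D (multicast), default mask N/A


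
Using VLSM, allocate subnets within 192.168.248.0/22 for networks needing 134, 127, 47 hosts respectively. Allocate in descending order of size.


134 hosts -> /24 (254 usable): 192.168.248.0/24
127 hosts -> /24 (254 usable): 192.168.249.0/24
47 hosts -> /26 (62 usable): 192.168.250.0/26
Allocation: 192.168.248.0/24 (134 hosts, 254 usable); 192.168.249.0/24 (127 hosts, 254 usable); 192.168.250.0/26 (47 hosts, 62 usable)


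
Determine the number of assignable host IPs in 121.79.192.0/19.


Host bits = 32 - 19 = 13
Total addresses = 2^13 = 8192
Usable = total - 2 (network and broadcast)
Usable hosts: 8190


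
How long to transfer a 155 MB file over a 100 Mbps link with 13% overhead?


Effective throughput = 100 * (1 - 13/100) = 87 Mbps
File size in Mb = 155 * 8 = 1240 Mb
Time = 1240 / 87
Time = 14.2529 seconds


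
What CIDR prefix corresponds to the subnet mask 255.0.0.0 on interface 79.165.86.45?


Binary: 11111111.00000000.00000000.00000000
Count leading 1s
Prefix: /8


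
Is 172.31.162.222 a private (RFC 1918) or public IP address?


RFC 1918 private ranges:
  10.0.0.0/8 (10.0.0.0 - 10.255.255.255)
  172.16.0.0/12 (172.16.0.0 - 172.31.255.255)
  192.168.0.0/16 (192.168.0.0 - 192.168.255.255)
Private (in 172.16.0.0/12)


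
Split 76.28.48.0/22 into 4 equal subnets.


New prefix = 22 + 2 = 24
Each subnet has 256 addresses
  76.28.48.0/24
  76.28.49.0/24
  76.28.50.0/24
  76.28.51.0/24
Subnets: 76.28.48.0/24, 76.28.49.0/24, 76.28.50.0/24, 76.28.51.0/24


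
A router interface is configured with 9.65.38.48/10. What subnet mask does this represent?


/10 means 10 network bits, 22 host bits
Binary: 11111111110000000000000000000000
Mask: 255.192.0.0


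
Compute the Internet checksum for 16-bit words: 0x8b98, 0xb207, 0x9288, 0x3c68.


Sum all words (with carry folding):
+ 0x8b98 = 0x8b98
+ 0xb207 = 0x3da0
+ 0x9288 = 0xd028
+ 0x3c68 = 0x0c91
One's complement: ~0x0c91
Checksum = 0xf36e


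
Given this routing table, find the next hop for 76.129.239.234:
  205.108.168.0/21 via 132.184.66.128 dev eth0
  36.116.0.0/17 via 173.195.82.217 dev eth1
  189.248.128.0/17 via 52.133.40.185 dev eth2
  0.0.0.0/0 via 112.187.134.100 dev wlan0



Longest prefix match for 76.129.239.234:
  /21 205.108.168.0: no
  /17 36.116.0.0: no
  /17 189.248.128.0: no
  /0 0.0.0.0: MATCH
Selected: next-hop 112.187.134.100 via wlan0 (matched /0)


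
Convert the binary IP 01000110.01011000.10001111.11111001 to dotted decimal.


01000110 = 70
01011000 = 88
10001111 = 143
11111001 = 249
IP: 70.88.143.249


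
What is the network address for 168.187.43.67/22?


IP:   10101000.10111011.00101011.01000011
Mask: 11111111.11111111.11111100.00000000
AND operation:
Net:  10101000.10111011.00101000.00000000
Network: 168.187.40.0/22


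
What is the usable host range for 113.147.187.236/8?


Network: 113.0.0.0
Broadcast: 113.255.255.255
First usable = network + 1
Last usable = broadcast - 1
Range: 113.0.0.1 to 113.255.255.254


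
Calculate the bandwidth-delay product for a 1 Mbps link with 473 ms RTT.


BDP = bandwidth * RTT
= 1 Mbps * 473 ms
= 1 * 1e6 * 473 / 1000 bits
= 473000 bits
= 59125 bytes
= 57.7393 KB
BDP = 473000 bits (59125 bytes)


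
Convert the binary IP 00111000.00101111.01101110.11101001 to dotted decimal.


00111000 = 56
00101111 = 47
01101110 = 110
11101001 = 233
IP: 56.47.110.233


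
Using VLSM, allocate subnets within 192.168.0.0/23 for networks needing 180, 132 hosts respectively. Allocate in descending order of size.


180 hosts -> /24 (254 usable): 192.168.0.0/24
132 hosts -> /24 (254 usable): 192.168.1.0/24
Allocation: 192.168.0.0/24 (180 hosts, 254 usable); 192.168.1.0/24 (132 hosts, 254 usable)


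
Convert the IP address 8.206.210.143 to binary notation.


8 = 00001000
206 = 11001110
210 = 11010010
143 = 10001111
Binary: 00001000.11001110.11010010.10001111


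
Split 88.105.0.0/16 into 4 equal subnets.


New prefix = 16 + 2 = 18
Each subnet has 16384 addresses
  88.105.0.0/18
  88.105.64.0/18
  88.105.128.0/18
  88.105.192.0/18
Subnets: 88.105.0.0/18, 88.105.64.0/18, 88.105.128.0/18, 88.105.192.0/18


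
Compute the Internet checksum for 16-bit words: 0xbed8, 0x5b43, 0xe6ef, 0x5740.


Sum all words (with carry folding):
+ 0xbed8 = 0xbed8
+ 0x5b43 = 0x1a1c
+ 0xe6ef = 0x010c
+ 0x5740 = 0x584c
One's complement: ~0x584c
Checksum = 0xa7b3


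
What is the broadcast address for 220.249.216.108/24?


Network: 220.249.216.0/24
Host bits = 8
Set all host bits to 1:
Broadcast: 220.249.216.255


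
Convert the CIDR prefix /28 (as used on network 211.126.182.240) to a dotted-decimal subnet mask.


/28 means 28 network bits, 4 host bits
Binary: 11111111111111111111111111110000
Mask: 255.255.255.240


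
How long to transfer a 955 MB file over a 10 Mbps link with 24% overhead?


Effective throughput = 10 * (1 - 24/100) = 7.6 Mbps
File size in Mb = 955 * 8 = 7640 Mb
Time = 7640 / 7.6
Time = 1005.2632 seconds


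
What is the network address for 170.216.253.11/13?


IP:   10101010.11011000.11111101.00001011
Mask: 11111111.11111000.00000000.00000000
AND operation:
Net:  10101010.11011000.00000000.00000000
Network: 170.216.0.0/13


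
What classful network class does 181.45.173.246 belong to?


First octet: 181
Binary: 10110101
10xxxxxx -> Class B (128-191)
Class B, default mask 255.255.0.0 (/16)


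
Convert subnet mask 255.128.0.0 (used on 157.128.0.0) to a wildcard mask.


Subnet mask: 255.128.0.0
Wildcard = 255.255.255.255 - subnet mask
255 - 255 = 0
255 - 128 = 127
255 - 0 = 255
255 - 0 = 255
Wildcard: 0.127.255.255


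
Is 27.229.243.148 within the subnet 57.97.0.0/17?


Subnet network: 57.97.0.0
Test IP AND mask: 27.229.128.0
No, 27.229.243.148 is not in 57.97.0.0/17


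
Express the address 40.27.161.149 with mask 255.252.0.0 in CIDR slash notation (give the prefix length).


Binary: 11111111.11111100.00000000.00000000
Count leading 1s
Prefix: /14


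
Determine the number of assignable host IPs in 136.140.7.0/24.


Host bits = 32 - 24 = 8
Total addresses = 2^8 = 256
Usable = total - 2 (network and broadcast)
Usable hosts: 254


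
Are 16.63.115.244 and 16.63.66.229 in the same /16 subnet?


Mask: 255.255.0.0
16.63.115.244 AND mask = 16.63.0.0
16.63.66.229 AND mask = 16.63.0.0
Yes, same subnet (16.63.0.0)


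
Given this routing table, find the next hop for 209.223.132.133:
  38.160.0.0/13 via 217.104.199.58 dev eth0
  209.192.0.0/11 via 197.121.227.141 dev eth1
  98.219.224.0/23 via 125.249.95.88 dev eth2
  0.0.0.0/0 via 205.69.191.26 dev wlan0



Longest prefix match for 209.223.132.133:
  /13 38.160.0.0: no
  /11 209.192.0.0: MATCH
  /23 98.219.224.0: no
  /0 0.0.0.0: MATCH
Selected: next-hop 197.121.227.141 via eth1 (matched /11)
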